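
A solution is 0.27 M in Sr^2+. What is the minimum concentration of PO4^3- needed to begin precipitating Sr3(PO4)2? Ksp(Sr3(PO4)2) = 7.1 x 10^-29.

[PO4^3-] ≈ 6.0e-14 M

Sr3(PO4)2(s) <=> 3 Sr^2+ + 2 PO4^3-
Ksp = [Sr^2+]^3[PO4^3-]^2
Precipitation begins when Q = Ksp. With [Sr^2+] = 0.27 M:
7.1 x 10^-29 = (0.27)^3 × [PO4^3-]^2
[PO4^3-] = (7.1 x 10^-29 / 1.97 x 10^-2)^(1/2) = 6.0 x 10^-14 M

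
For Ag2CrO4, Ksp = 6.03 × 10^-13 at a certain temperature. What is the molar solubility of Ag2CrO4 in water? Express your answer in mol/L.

Ag2CrO4(s) <=> 2 Ag^+ + CrO4^2-
Ksp = [Ag^+]^2[CrO4^2-]
With molar solubility s: [Ag^+] = 2s, [CrO4^2-] = s.
Substituting: Ksp = (2s)^2s = 4s^3
s^3 = 6.03 × 10^-13 / 4, so s = 5.32 × 10^-5 M

5.32e-5 M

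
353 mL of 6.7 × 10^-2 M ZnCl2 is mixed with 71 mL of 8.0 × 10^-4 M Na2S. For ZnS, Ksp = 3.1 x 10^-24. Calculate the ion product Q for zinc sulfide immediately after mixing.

7.5e-6

Total volume = 353 + 71 = 424 mL.
[Zn^2+] = 6.7 × 10^-2 × (353/424) = 5.58 × 10^-2 M
[S^2-] = 8.0 × 10^-4 × (71/424) = 1.34 × 10^-4 M
ZnS(s) <=> Zn^2+(aq) + S^2-(aq), so Q = [Zn^2+][S^2-]
Q = (5.58 × 10^-2)(1.34 × 10^-4) = 7.5 × 10^-6
Q > Ksp, so ZnS will precipitate.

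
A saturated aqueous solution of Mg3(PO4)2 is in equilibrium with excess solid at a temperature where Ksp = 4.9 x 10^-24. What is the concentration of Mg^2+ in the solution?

Mg3(PO4)2(s) <=> 3 Mg^2+ + 2 PO4^3-
Ksp = [Mg^2+]^3[PO4^3-]^2
If s mol/L of Mg3(PO4)2 dissolves, [Mg^2+] = 3s and [PO4^3-] = 2s.
Substituting: Ksp = (3s)^3(2s)^2 = 108s^5
s^5 = 4.9 x 10^-24 / 108, so s = 8.54 × 10^-6 M
[Mg^2+] = 3s = 2.6 × 10^-5 M

[Mg^2+] ≈ 2.6 × 10^-5 M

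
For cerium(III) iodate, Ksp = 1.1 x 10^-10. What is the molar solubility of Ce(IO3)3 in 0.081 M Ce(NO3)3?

Ce(IO3)3(s) ⇌ Ce^3+ + 3 IO3^-
Ksp = [Ce^3+][IO3^-]^3
Let s be the molar solubility in this solution. [Ce^3+] = 0.081 + s ≈ 0.081, [IO3^-] = 3s (common-ion effect: Ce^3+ is already 0.081 M).
Ksp ≈ 0.081 × (3s)^3
s = 3.7 x 10^-4 M
Check: s = 3.7 × 10^-4 ≪ 0.081, so the approximation is valid.

s ≈ 3.7 × 10^-4 M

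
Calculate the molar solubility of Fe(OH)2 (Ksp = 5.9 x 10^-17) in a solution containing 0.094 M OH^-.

Fe(OH)2(s) ⇌ Fe^2+ + 2 OH^-
Ksp = [Fe^2+][OH^-]^2
Let s be the molar solubility in this solution. [Fe^2+] = s, [OH^-] = 0.094 + 2s ≈ 0.094 (common-ion effect: OH^- is already 0.094 M).
Ksp ≈ s × (0.094)^2
s = 6.7 × 10^-15 M
Check: 2s = 1.3 × 10^-14 ≪ 0.094, so the approximation is valid.

6.7e-15 M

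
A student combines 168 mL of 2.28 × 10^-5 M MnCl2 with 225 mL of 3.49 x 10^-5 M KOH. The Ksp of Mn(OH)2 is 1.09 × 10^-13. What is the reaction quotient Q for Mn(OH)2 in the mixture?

3.89 × 10^-15

Total volume = 168 + 225 = 393 mL.
[Mn^2+] = 2.28 x 10^-5 × (168/393) = 9.747 x 10^-6 M
[OH^-] = 3.49 x 10^-5 × (225/393) = 1.998 × 10^-5 M
Mn(OH)2(s) <=> Mn^2+ + 2 OH^-, so Q = [Mn^2+][OH^-]^2
Q = (9.747 × 10^-6)(1.998 × 10^-5)^2 = 3.89 × 10^-15
Q < Ksp, so no precipitate of Mn(OH)2 forms.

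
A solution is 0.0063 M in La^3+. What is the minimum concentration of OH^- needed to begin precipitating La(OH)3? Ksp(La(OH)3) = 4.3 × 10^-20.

1.9e-6 M

La(OH)3(s) ⇌ La^3+(aq) + 3 OH^-(aq)
Ksp = [La^3+][OH^-]^3
Precipitation begins when Q = Ksp. With [La^3+] = 0.0063 M:
4.3 × 10^-20 = (0.0063) × [OH^-]^3
[OH^-] = (4.3 × 10^-20 / 6.3 × 10^-3)^(1/3) = 1.9 × 10^-6 M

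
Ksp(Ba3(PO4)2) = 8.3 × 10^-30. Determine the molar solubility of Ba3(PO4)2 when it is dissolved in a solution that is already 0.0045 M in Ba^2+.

Ba3(PO4)2(s) ⇌ 3 Ba^2+ + 2 PO4^3-
Ksp = [Ba^2+]^3[PO4^3-]^2
If s mol/L dissolves here, [Ba^2+] = 0.0045 + 3s ≈ 0.0045, [PO4^3-] = 2s (Ksp is small, so little additional dissolves).
Ksp ≈ (0.0045)^3 × (2s)^2
s = 4.8 × 10^-12 M
Check: 3s = 1.4 × 10^-11 ≪ 0.0045, so the approximation is valid.

4.8e-12 M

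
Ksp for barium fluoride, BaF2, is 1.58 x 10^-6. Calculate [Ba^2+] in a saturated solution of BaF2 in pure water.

BaF2(s) ⇌ Ba^2+ + 2 F^-
Ksp = [Ba^2+][F^-]^2
With molar solubility s: [Ba^2+] = s, [F^-] = 2s.
Substituting: Ksp = s(2s)^2 = 4s^3
Solving, s = (1.58 x 10^-6/4)^(1/3) = 7.337 x 10^-3 M
[Ba^2+] = s = 7.34 × 10^-3 M

[Ba^2+] = 7.34 × 10^-3 M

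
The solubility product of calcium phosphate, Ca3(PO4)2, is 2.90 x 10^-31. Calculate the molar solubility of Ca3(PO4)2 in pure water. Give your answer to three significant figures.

s = 3.06 × 10^-7 M

Ca3(PO4)2(s) ⇌ 3 Ca^2+ + 2 PO4^3-
Ksp = [Ca^2+]^3[PO4^3-]^2
If s mol/L of Ca3(PO4)2 dissolves, [Ca^2+] = 3s and [PO4^3-] = 2s.
So Ksp = (3s)^3 × (2s)^2 = 108s^5
s = (2.90 x 10^-31 / 108)^(1/5) = 3.06 × 10^-7 M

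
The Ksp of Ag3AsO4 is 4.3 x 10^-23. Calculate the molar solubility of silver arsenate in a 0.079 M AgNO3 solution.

Ag3AsO4(s) ⇌ 3 Ag^+(aq) + AsO4^3-(aq)
Ksp = [Ag^+]^3[AsO4^3-]
Let s = moles of Ag3AsO4 that dissolve per litre. [Ag^+] = 0.079 + 3s ≈ 0.079, [AsO4^3-] = s (Ksp is small, so little additional dissolves).
Ksp ≈ (0.079)^3 × s
s = 8.7 × 10^-20 M
Check: 3s = 2.6 × 10^-19 ≪ 0.079, so the approximation is valid.

s ≈ 8.7e-20 M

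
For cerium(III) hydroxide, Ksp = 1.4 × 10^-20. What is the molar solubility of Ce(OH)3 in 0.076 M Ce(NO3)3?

1.9e-7 M

Ce(OH)3(s) ⇌ Ce^3+ + 3 OH^-
Ksp = [Ce^3+][OH^-]^3
Let s be the molar solubility in this solution. [Ce^3+] = 0.076 + s ≈ 0.076, [OH^-] = 3s (Ksp is small, so little additional dissolves).
Ksp ≈ 0.076 × (3s)^3
s = 1.9 × 10^-7 M
Check: s = 1.9 x 10^-7 ≪ 0.076, so the approximation is valid.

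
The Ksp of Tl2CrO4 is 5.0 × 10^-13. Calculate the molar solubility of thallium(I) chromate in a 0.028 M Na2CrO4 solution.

Tl2CrO4(s) <=> 2 Tl^+ + CrO4^2-
Ksp = [Tl^+]^2[CrO4^2-]
Let s = moles of Tl2CrO4 that dissolve per litre. [Tl^+] = 2s, [CrO4^2-] = 0.028 + s ≈ 0.028 (since CrO4^2- from Na2CrO4 dominates).
Ksp ≈ (2s)^2 × 0.028
s = 2.1 × 10^-6 M
Check: s = 2.1 × 10^-6 ≪ 0.028, so the approximation is valid.

2.1 × 10^-6 M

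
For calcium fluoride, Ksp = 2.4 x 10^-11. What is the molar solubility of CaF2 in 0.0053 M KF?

CaF2(s) <=> Ca^2+ + 2 F^-
Ksp = [Ca^2+][F^-]^2
If s mol/L dissolves here, [Ca^2+] = s, [F^-] = 0.0053 + 2s ≈ 0.0053 (common-ion effect: F^- is already 0.0053 M).
Ksp ≈ s × (0.0053)^2
s = 8.5 × 10^-7 M
Check: 2s = 1.7 x 10^-6 ≪ 0.0053, so the approximation is valid.

s ≈ 8.5 × 10^-7 M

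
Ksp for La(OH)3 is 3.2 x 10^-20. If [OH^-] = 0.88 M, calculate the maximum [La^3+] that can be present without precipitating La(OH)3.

4.7 × 10^-20 M

La(OH)3(s) ⇌ La^3+ + 3 OH^-
Ksp = [La^3+][OH^-]^3
Precipitation begins when Q = Ksp. With [OH^-] = 0.88 M:
3.2 x 10^-20 = (0.88)^3 × [La^3+]
[La^3+] = (3.2 x 10^-20 / 6.81 × 10^-1) = 4.7 × 10^-20 M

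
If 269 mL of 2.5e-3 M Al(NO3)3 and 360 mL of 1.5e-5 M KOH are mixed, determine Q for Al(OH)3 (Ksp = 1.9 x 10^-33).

Q ≈ 6.8 × 10^-19

Total volume = 269 + 360 = 629 mL.
[Al^3+] = 2.5 x 10^-3 × (269/629) = 1.07 x 10^-3 M
[OH^-] = 1.5 × 10^-5 × (360/629) = 8.59 × 10^-6 M
Al(OH)3(s) ⇌ Al^3+ + 3 OH^-, so Q = [Al^3+][OH^-]^3
Q = (1.07 × 10^-3)(8.59 x 10^-6)^3 = 6.8 × 10^-19
Q > Ksp, so Al(OH)3 will precipitate.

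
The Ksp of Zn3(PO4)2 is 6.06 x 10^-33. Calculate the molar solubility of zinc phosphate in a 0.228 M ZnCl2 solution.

s = 3.58e-16 M

Zn3(PO4)2(s) ⇌ 3 Zn^2+(aq) + 2 PO4^3-(aq)
Ksp = [Zn^2+]^3[PO4^3-]^2
Let s = moles of Zn3(PO4)2 that dissolve per litre. [Zn^2+] = 0.228 + 3s ≈ 0.228, [PO4^3-] = 2s (Ksp is small, so little additional dissolves).
Ksp ≈ (0.228)^3 × (2s)^2
s = 3.58 × 10^-16 M
Check: 3s = 1.1 × 10^-15 ≪ 0.228, so the approximation is valid.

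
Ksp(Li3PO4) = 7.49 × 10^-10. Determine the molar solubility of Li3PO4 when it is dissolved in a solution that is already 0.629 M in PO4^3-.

3.53 x 10^-4 M

Li3PO4(s) ⇌ 3 Li^+(aq) + PO4^3-(aq)
Ksp = [Li^+]^3[PO4^3-]
If s mol/L dissolves here, [Li^+] = 3s, [PO4^3-] = 0.629 + s ≈ 0.629 (Ksp is small, so little additional dissolves).
Ksp ≈ (3s)^3 × 0.629
s = 3.53 x 10^-4 M
Check: s = 3.5 × 10^-4 ≪ 0.629, so the approximation is valid.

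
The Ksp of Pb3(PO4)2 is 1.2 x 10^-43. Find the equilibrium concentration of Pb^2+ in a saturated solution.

Pb3(PO4)2(s) <=> 3 Pb^2+ + 2 PO4^3-
Ksp = [Pb^2+]^3[PO4^3-]^2
With molar solubility s: [Pb^2+] = 3s, [PO4^3-] = 2s.
Substituting: Ksp = (3s)^3(2s)^2 = 108s^5
Solving, s = (1.2 x 10^-43/108)^(1/5) = 1.02 x 10^-9 M
[Pb^2+] = 3s = 3.1 x 10^-9 M

[Pb^2+] ≈ 3.1 × 10^-9 M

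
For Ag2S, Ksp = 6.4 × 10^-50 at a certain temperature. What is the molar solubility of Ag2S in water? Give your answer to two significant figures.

Ag2S(s) <=> 2 Ag^+(aq) + S^2-(aq)
Ksp = [Ag^+]^2[S^2-]
If s mol/L of Ag2S dissolves, [Ag^+] = 2s and [S^2-] = s.
So Ksp = (2s)^2 × s = 4s^3
s = (6.4 × 10^-50 / 4)^(1/3) = 2.5 x 10^-17 M

2.5 × 10^-17 M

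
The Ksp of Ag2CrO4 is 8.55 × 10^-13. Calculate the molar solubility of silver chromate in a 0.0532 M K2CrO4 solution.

s ≈ 2.00e-6 M

Ag2CrO4(s) <=> 2 Ag^+(aq) + CrO4^2-(aq)
Ksp = [Ag^+]^2[CrO4^2-]
Let s = moles of Ag2CrO4 that dissolve per litre. [Ag^+] = 2s, [CrO4^2-] = 0.0532 + s ≈ 0.0532 (since CrO4^2- from K2CrO4 dominates).
Ksp ≈ (2s)^2 × 0.0532
s = 2.00 x 10^-6 M
Check: s = 2.0 × 10^-6 ≪ 0.0532, so the approximation is valid.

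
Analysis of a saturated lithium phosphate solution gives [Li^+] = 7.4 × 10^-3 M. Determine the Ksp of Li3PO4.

Li3PO4(s) <=> 3 Li^+(aq) + PO4^3-(aq)
Stoichiometry gives [PO4^3-] = (1/3)[Li^+] = 2.47 x 10^-3 M.
Ksp = [Li^+]^3[PO4^3-]
Ksp = (7.4 x 10^-3)^3 × 2.47 × 10^-3 = 1.0 × 10^-9

Ksp = 1.0 × 10^-9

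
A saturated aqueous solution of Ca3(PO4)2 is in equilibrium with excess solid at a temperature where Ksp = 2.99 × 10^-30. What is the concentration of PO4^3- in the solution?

Ca3(PO4)2(s) <=> 3 Ca^2+(aq) + 2 PO4^3-(aq)
Ksp = [Ca^2+]^3[PO4^3-]^2
For each mole of Ca3(PO4)2 that dissolves: [Ca^2+] = 3s, [PO4^3-] = 2s.
Substituting: Ksp = (3s)^3(2s)^2 = 108s^5
s^5 = 2.99 × 10^-30 / 108, so s = 4.880 × 10^-7 M
[PO4^3-] = 2s = 9.76 x 10^-7 M

9.76 x 10^-7 M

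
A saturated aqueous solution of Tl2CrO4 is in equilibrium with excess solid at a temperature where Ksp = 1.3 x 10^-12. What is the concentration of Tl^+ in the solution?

1.4 × 10^-4 M

Tl2CrO4(s) <=> 2 Tl^+(aq) + CrO4^2-(aq)
Ksp = [Tl^+]^2[CrO4^2-]
Let s = molar solubility. Then [Tl^+] = 2s and [CrO4^2-] = s.
So Ksp = (2s)^2 × s = 4s^3
Solving, s = (1.3 x 10^-12/4)^(1/3) = 6.88 x 10^-5 M
[Tl^+] = 2s = 1.4 × 10^-4 M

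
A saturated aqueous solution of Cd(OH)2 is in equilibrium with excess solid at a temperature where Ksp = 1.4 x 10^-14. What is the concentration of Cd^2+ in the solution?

1.5 × 10^-5 M

Cd(OH)2(s) <=> Cd^2+ + 2 OH^-
Ksp = [Cd^2+][OH^-]^2
With molar solubility s: [Cd^2+] = s, [OH^-] = 2s.
Substituting: Ksp = s(2s)^2 = 4s^3
s^3 = 1.4 x 10^-14 / 4, so s = 1.52 × 10^-5 M
[Cd^2+] = s = 1.5 × 10^-5 M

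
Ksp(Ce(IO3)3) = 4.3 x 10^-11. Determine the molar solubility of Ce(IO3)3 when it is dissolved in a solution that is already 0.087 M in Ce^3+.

Ce(IO3)3(s) <=> Ce^3+ + 3 IO3^-
Ksp = [Ce^3+][IO3^-]^3
Let s be the molar solubility in this solution. [Ce^3+] = 0.087 + s ≈ 0.087, [IO3^-] = 3s (Ksp is small, so little additional dissolves).
Ksp ≈ 0.087 × (3s)^3
s = 2.6 x 10^-4 M
Check: s = 2.6 × 10^-4 ≪ 0.087, so the approximation is valid.

s ≈ 2.6 × 10^-4 M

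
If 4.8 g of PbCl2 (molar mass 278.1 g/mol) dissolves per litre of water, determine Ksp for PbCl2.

Molar solubility s = (4.8 g/L) / (278.1 g/mol) = 1.73 × 10^-2 M.
PbCl2(s) <=> Pb^2+(aq) + 2 Cl^-(aq)
With molar solubility s: [Pb^2+] = s, [Cl^-] = 2s.
Ksp = [Pb^2+][Cl^-]^2
Substituting: Ksp = s(2s)^2 = 4s^3
With s = 1.73 × 10^-2: Ksp = 2.1 × 10^-5

Ksp ≈ 2.1 × 10^-5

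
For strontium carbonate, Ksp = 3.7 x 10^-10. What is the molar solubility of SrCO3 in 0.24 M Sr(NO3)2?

SrCO3(s) <=> Sr^2+ + CO3^2-
Ksp = [Sr^2+][CO3^2-]
If s mol/L dissolves here, [Sr^2+] = 0.24 + s ≈ 0.24, [CO3^2-] = s (since Sr^2+ from Sr(NO3)2 dominates).
Ksp ≈ 0.24 × s
s = 1.5 x 10^-9 M
Check: s = 1.5 × 10^-9 ≪ 0.24, so the approximation is valid.

s = 1.5e-9 M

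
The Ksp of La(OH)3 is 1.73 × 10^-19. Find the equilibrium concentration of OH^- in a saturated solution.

2.68 × 10^-5 M

La(OH)3(s) ⇌ La^3+(aq) + 3 OH^-(aq)
Ksp = [La^3+][OH^-]^3
With molar solubility s: [La^3+] = s, [OH^-] = 3s.
Ksp = s(3s)^3 = 27s^4
s^4 = 1.73 × 10^-19 / 27, so s = 8.947 × 10^-6 M
[OH^-] = 3s = 2.68 × 10^-5 M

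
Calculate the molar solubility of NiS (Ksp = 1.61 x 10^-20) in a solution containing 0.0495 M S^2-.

NiS(s) ⇌ Ni^2+(aq) + S^2-(aq)
Ksp = [Ni^2+][S^2-]
If s mol/L dissolves here, [Ni^2+] = s, [S^2-] = 0.0495 + s ≈ 0.0495 (since the S^2- already present dominates).
Ksp ≈ s × 0.0495
s = 3.25 × 10^-19 M
Check: s = 3.3 x 10^-19 ≪ 0.0495, so the approximation is valid.

s ≈ 3.25 x 10^-19 M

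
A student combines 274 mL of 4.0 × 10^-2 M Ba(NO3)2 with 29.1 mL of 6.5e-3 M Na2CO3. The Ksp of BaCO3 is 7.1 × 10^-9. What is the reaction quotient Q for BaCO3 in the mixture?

Total volume = 274 + 29.1 = 303.1 mL.
[Ba^2+] = 4.0 × 10^-2 × (274/303.1) = 3.62 x 10^-2 M
[CO3^2-] = 6.5 x 10^-3 × (29.1/303.1) = 6.24 × 10^-4 M
BaCO3(s) ⇌ Ba^2+ + CO3^2-, so Q = [Ba^2+][CO3^2-]
Q = (3.62 × 10^-2)(6.24 × 10^-4) = 2.3 × 10^-5
Q > Ksp, so BaCO3 will precipitate.

Q ≈ 2.3e-5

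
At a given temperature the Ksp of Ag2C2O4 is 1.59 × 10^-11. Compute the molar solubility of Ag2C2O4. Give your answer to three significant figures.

s ≈ 1.58 × 10^-4 M

Ag2C2O4(s) <=> 2 Ag^+ + C2O4^2-
Ksp = [Ag^+]^2[C2O4^2-]
For each mole of Ag2C2O4 that dissolves: [Ag^+] = 2s, [C2O4^2-] = s.
So Ksp = (2s)^2 × s = 4s^3
s^3 = 1.59 × 10^-11 / 4, so s = 1.58 × 10^-4 M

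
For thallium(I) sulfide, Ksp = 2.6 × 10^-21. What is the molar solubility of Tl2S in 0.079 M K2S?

Tl2S(s) ⇌ 2 Tl^+ + S^2-
Ksp = [Tl^+]^2[S^2-]
If s mol/L dissolves here, [Tl^+] = 2s, [S^2-] = 0.079 + s ≈ 0.079 (common-ion effect: S^2- is already 0.079 M).
Ksp ≈ (2s)^2 × 0.079
s = 9.1 × 10^-11 M
Check: s = 9.1 × 10^-11 ≪ 0.079, so the approximation is valid.

s ≈ 9.1e-11 M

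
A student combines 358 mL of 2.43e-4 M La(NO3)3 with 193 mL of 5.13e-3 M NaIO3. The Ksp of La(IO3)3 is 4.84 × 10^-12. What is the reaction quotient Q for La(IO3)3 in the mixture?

Total volume = 358 + 193 = 551 mL.
[La^3+] = 2.43 × 10^-4 × (358/551) = 1.579 × 10^-4 M
[IO3^-] = 5.13 × 10^-3 × (193/551) = 1.797 × 10^-3 M
La(IO3)3(s) ⇌ La^3+(aq) + 3 IO3^-(aq), so Q = [La^3+][IO3^-]^3
Q = (1.579 × 10^-4)(1.797 × 10^-3)^3 = 9.16 × 10^-13
Q < Ksp, so no precipitate of La(IO3)3 forms.

Q ≈ 9.16 x 10^-13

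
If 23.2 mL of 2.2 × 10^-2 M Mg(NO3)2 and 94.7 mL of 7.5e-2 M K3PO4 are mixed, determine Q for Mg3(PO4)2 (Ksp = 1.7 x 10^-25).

Q = 2.9 × 10^-10

Total volume = 23.2 + 94.7 = 117.9 mL.
[Mg^2+] = 2.2 x 10^-2 × (23.2/117.9) = 4.33 x 10^-3 M
[PO4^3-] = 7.5 × 10^-2 × (94.7/117.9) = 6.02 × 10^-2 M
Mg3(PO4)2(s) ⇌ 3 Mg^2+ + 2 PO4^3-, so Q = [Mg^2+]^3[PO4^3-]^2
Q = (4.33 × 10^-3)^3(6.02 x 10^-2)^2 = 2.9 x 10^-10
Q > Ksp, so Mg3(PO4)2 will precipitate.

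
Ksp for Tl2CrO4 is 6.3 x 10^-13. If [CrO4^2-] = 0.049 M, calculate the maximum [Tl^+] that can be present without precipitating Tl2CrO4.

Tl2CrO4(s) ⇌ 2 Tl^+(aq) + CrO4^2-(aq)
Ksp = [Tl^+]^2[CrO4^2-]
Precipitation begins when Q = Ksp. With [CrO4^2-] = 0.049 M:
6.3 x 10^-13 = (0.049) × [Tl^+]^2
[Tl^+] = (6.3 x 10^-13 / 4.9 × 10^-2)^(1/2) = 3.6 × 10^-6 M

[Tl^+] = 3.6e-6 M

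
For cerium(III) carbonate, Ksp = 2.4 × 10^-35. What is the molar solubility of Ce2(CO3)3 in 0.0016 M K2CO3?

Ce2(CO3)3(s) <=> 2 Ce^3+ + 3 CO3^2-
Ksp = [Ce^3+]^2[CO3^2-]^3
If s mol/L dissolves here, [Ce^3+] = 2s, [CO3^2-] = 0.0016 + 3s ≈ 0.0016 (since CO3^2- from K2CO3 dominates).
Ksp ≈ (2s)^2 × (0.0016)^3
s = 3.8 × 10^-14 M
Check: 3s = 1.1 x 10^-13 ≪ 0.0016, so the approximation is valid.

3.8 × 10^-14 M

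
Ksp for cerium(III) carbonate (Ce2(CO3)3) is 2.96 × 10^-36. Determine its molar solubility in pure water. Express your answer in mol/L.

Ce2(CO3)3(s) ⇌ 2 Ce^3+(aq) + 3 CO3^2-(aq)
Ksp = [Ce^3+]^2[CO3^2-]^3
For each mole of Ce2(CO3)3 that dissolves: [Ce^3+] = 2s, [CO3^2-] = 3s.
Ksp = (2s)^2(3s)^3 = 108s^5
Solving, s = (2.96 × 10^-36/108)^(1/5) = 3.07 × 10^-8 M

3.07e-8 M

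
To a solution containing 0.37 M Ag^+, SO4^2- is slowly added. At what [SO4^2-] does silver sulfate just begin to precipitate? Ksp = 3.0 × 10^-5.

Ag2SO4(s) ⇌ 2 Ag^+(aq) + SO4^2-(aq)
Ksp = [Ag^+]^2[SO4^2-]
Precipitation begins when Q = Ksp. With [Ag^+] = 0.37 M:
3.0 × 10^-5 = (0.37)^2 × [SO4^2-]
[SO4^2-] = (3.0 × 10^-5 / 1.37 × 10^-1) = 2.2 × 10^-4 M

[SO4^2-] ≈ 2.2e-4 M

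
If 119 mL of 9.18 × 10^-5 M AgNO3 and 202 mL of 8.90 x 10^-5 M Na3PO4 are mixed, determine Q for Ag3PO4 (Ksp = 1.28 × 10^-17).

Total volume = 119 + 202 = 321 mL.
[Ag^+] = 9.18 × 10^-5 × (119/321) = 3.403 × 10^-5 M
[PO4^3-] = 8.90 x 10^-5 × (202/321) = 5.601 × 10^-5 M
Ag3PO4(s) ⇌ 3 Ag^+(aq) + PO4^3-(aq), so Q = [Ag^+]^3[PO4^3-]
Q = (3.403 x 10^-5)^3(5.601 x 10^-5) = 2.21 × 10^-18
Q < Ksp, so no precipitate of Ag3PO4 forms.

2.21e-18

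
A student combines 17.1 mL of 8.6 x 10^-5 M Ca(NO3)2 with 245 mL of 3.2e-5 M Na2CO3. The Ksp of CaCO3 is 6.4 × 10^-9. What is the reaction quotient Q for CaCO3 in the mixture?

1.7 × 10^-10

Total volume = 17.1 + 245 = 262.1 mL.
[Ca^2+] = 8.6 × 10^-5 × (17.1/262.1) = 5.61 × 10^-6 M
[CO3^2-] = 3.2 × 10^-5 × (245/262.1) = 2.99 × 10^-5 M
CaCO3(s) <=> Ca^2+(aq) + CO3^2-(aq), so Q = [Ca^2+][CO3^2-]
Q = (5.61 x 10^-6)(2.99 × 10^-5) = 1.7 x 10^-10
Q < Ksp, so no precipitate of CaCO3 forms.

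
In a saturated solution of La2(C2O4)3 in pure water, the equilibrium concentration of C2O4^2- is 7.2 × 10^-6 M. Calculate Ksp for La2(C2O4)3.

Ksp ≈ 8.6 × 10^-27

La2(C2O4)3(s) ⇌ 2 La^3+(aq) + 3 C2O4^2-(aq)
Stoichiometry gives [La^3+] = (2/3)[C2O4^2-] = 4.80 × 10^-6 M.
Ksp = [La^3+]^2[C2O4^2-]^3
Ksp = (4.80 × 10^-6)^2 × (7.2 × 10^-6)^3 = 8.6 × 10^-27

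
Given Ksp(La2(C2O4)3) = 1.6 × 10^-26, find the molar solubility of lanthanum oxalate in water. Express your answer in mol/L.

La2(C2O4)3(s) ⇌ 2 La^3+(aq) + 3 C2O4^2-(aq)
Ksp = [La^3+]^2[C2O4^2-]^3
If s mol/L of La2(C2O4)3 dissolves, [La^3+] = 2s and [C2O4^2-] = 3s.
So Ksp = (2s)^2 × (3s)^3 = 108s^5
Solving, s = (1.6 × 10^-26/108)^(1/5) = 2.7 × 10^-6 M

s = 2.7 × 10^-6 M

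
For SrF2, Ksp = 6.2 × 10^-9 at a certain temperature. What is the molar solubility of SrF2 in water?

SrF2(s) <=> Sr^2+(aq) + 2 F^-(aq)
Ksp = [Sr^2+][F^-]^2
For each mole of SrF2 that dissolves: [Sr^2+] = s, [F^-] = 2s.
Substituting: Ksp = s(2s)^2 = 4s^3
Solving, s = (6.2 × 10^-9/4)^(1/3) = 1.2 × 10^-3 M

1.2 × 10^-3 M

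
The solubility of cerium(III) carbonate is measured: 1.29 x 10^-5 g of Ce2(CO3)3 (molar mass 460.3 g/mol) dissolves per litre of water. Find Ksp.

1.87 × 10^-36

Molar solubility s = (1.29 × 10^-5 g/L) / (460.3 g/mol) = 2.803 × 10^-8 M.
Ce2(CO3)3(s) ⇌ 2 Ce^3+(aq) + 3 CO3^2-(aq)
Let s = molar solubility. Then [Ce^3+] = 2s and [CO3^2-] = 3s.
Ksp = [Ce^3+]^2[CO3^2-]^3
Ksp = (2s)^2(3s)^3 = 108s^5
With s = 2.803 × 10^-8: Ksp = 1.87 x 10^-36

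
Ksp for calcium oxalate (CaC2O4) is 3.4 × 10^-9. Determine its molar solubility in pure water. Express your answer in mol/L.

s = 5.8 x 10^-5 M

CaC2O4(s) <=> Ca^2+(aq) + C2O4^2-(aq)
Ksp = [Ca^2+][C2O4^2-]
For each mole of CaC2O4 that dissolves: [Ca^2+] = s, [C2O4^2-] = s.
Ksp = s × s = s^2
s = (3.4 × 10^-9)^(1/2) = 5.8 × 10^-5 M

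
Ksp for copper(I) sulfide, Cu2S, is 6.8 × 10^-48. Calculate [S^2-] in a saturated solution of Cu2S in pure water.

Cu2S(s) ⇌ 2 Cu^+(aq) + S^2-(aq)
Ksp = [Cu^+]^2[S^2-]
Let s = molar solubility. Then [Cu^+] = 2s and [S^2-] = s.
Substituting: Ksp = (2s)^2s = 4s^3
s^3 = 6.8 × 10^-48 / 4, so s = 1.19 x 10^-16 M
[S^2-] = s = 1.2 × 10^-16 M

[S^2-] ≈ 1.2 × 10^-16 M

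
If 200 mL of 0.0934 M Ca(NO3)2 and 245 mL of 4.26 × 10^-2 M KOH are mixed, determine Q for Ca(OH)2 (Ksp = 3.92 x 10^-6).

Q = 2.31e-5

Total volume = 200 + 245 = 445 mL.
[Ca^2+] = 9.34 × 10^-2 × (200/445) = 4.198 x 10^-2 M
[OH^-] = 4.26 x 10^-2 × (245/445) = 2.345 x 10^-2 M
Ca(OH)2(s) ⇌ Ca^2+ + 2 OH^-, so Q = [Ca^2+][OH^-]^2
Q = (4.198 × 10^-2)(2.345 × 10^-2)^2 = 2.31 x 10^-5
Q > Ksp, so Ca(OH)2 will precipitate.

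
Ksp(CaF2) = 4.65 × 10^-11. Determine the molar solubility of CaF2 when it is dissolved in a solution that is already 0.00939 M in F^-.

5.27 × 10^-7 M

CaF2(s) ⇌ Ca^2+ + 2 F^-
Ksp = [Ca^2+][F^-]^2
Let s be the molar solubility in this solution. [Ca^2+] = s, [F^-] = 0.00939 + 2s ≈ 0.00939 (since the F^- already present dominates).
Ksp ≈ s × (0.00939)^2
s = 5.27 × 10^-7 M
Check: 2s = 1.1 × 10^-6 ≪ 0.00939, so the approximation is valid.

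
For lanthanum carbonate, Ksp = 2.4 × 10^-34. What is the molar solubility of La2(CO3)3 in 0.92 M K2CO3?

s = 8.8e-18 M

La2(CO3)3(s) <=> 2 La^3+ + 3 CO3^2-
Ksp = [La^3+]^2[CO3^2-]^3
If s mol/L dissolves here, [La^3+] = 2s, [CO3^2-] = 0.92 + 3s ≈ 0.92 (Ksp is small, so little additional dissolves).
Ksp ≈ (2s)^2 × (0.92)^3
s = 8.8 x 10^-18 M
Check: 3s = 2.6 x 10^-17 ≪ 0.92, so the approximation is valid.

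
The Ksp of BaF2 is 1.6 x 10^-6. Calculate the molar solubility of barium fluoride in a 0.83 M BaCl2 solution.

6.9 × 10^-4 M

BaF2(s) ⇌ Ba^2+(aq) + 2 F^-(aq)
Ksp = [Ba^2+][F^-]^2
Let s be the molar solubility in this solution. [Ba^2+] = 0.83 + s ≈ 0.83, [F^-] = 2s (common-ion effect: Ba^2+ is already 0.83 M).
Ksp ≈ 0.83 × (2s)^2
s = 6.9 x 10^-4 M
Check: s = 6.9 × 10^-4 ≪ 0.83, so the approximation is valid.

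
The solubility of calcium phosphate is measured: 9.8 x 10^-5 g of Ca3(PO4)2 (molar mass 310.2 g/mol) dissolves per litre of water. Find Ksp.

Molar solubility s = (9.8 × 10^-5 g/L) / (310.2 g/mol) = 3.16 × 10^-7 M.
Ca3(PO4)2(s) ⇌ 3 Ca^2+ + 2 PO4^3-
With molar solubility s: [Ca^2+] = 3s, [PO4^3-] = 2s.
Ksp = [Ca^2+]^3[PO4^3-]^2
So Ksp = (3s)^3 × (2s)^2 = 108s^5
With s = 3.16 × 10^-7: Ksp = 3.4 × 10^-31

Ksp ≈ 3.4e-31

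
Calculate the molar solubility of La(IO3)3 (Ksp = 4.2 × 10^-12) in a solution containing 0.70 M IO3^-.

s = 1.2 × 10^-11 M

La(IO3)3(s) ⇌ La^3+(aq) + 3 IO3^-(aq)
Ksp = [La^3+][IO3^-]^3
If s mol/L dissolves here, [La^3+] = s, [IO3^-] = 0.70 + 3s ≈ 0.70 (since the IO3^- already present dominates).
Ksp ≈ s × (0.70)^3
s = 1.2 × 10^-11 M
Check: 3s = 3.7 × 10^-11 ≪ 0.70, so the approximation is valid.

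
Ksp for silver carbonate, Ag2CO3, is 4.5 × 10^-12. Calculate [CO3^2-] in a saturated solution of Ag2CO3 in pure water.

[CO3^2-] ≈ 1.0e-4 M

Ag2CO3(s) ⇌ 2 Ag^+ + CO3^2-
Ksp = [Ag^+]^2[CO3^2-]
With molar solubility s: [Ag^+] = 2s, [CO3^2-] = s.
Substituting: Ksp = (2s)^2s = 4s^3
Solving, s = (4.5 × 10^-12/4)^(1/3) = 1.04 × 10^-4 M
[CO3^2-] = s = 1.0 × 10^-4 M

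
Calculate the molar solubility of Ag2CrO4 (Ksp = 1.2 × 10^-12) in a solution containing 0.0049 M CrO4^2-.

s ≈ 7.8 × 10^-6 M

Ag2CrO4(s) ⇌ 2 Ag^+(aq) + CrO4^2-(aq)
Ksp = [Ag^+]^2[CrO4^2-]
If s mol/L dissolves here, [Ag^+] = 2s, [CrO4^2-] = 0.0049 + s ≈ 0.0049 (common-ion effect: CrO4^2- is already 0.0049 M).
Ksp ≈ (2s)^2 × 0.0049
s = 7.8 × 10^-6 M
Check: s = 7.8 × 10^-6 ≪ 0.0049, so the approximation is valid.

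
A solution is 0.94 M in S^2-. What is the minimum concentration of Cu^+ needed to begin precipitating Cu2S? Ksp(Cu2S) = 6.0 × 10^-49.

[Cu^+] ≈ 8.0 × 10^-25 M

Cu2S(s) ⇌ 2 Cu^+(aq) + S^2-(aq)
Ksp = [Cu^+]^2[S^2-]
Precipitation begins when Q = Ksp. With [S^2-] = 0.94 M:
6.0 × 10^-49 = (0.94) × [Cu^+]^2
[Cu^+] = (6.0 × 10^-49 / 9.4 × 10^-1)^(1/2) = 8.0 x 10^-25 M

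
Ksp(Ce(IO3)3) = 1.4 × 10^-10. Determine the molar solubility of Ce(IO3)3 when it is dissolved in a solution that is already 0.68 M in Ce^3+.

Ce(IO3)3(s) ⇌ Ce^3+ + 3 IO3^-
Ksp = [Ce^3+][IO3^-]^3
Let s be the molar solubility in this solution. [Ce^3+] = 0.68 + s ≈ 0.68, [IO3^-] = 3s (common-ion effect: Ce^3+ is already 0.68 M).
Ksp ≈ 0.68 × (3s)^3
s = 2.0 × 10^-4 M
Check: s = 2.0 × 10^-4 ≪ 0.68, so the approximation is valid.

s = 2.0 × 10^-4 M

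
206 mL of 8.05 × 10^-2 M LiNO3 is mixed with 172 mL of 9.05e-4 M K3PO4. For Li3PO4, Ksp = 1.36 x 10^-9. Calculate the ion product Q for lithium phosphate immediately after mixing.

Q = 3.48e-8

Total volume = 206 + 172 = 378 mL.
[Li^+] = 8.05 x 10^-2 × (206/378) = 4.387 × 10^-2 M
[PO4^3-] = 9.05 x 10^-4 × (172/378) = 4.118 × 10^-4 M
Li3PO4(s) ⇌ 3 Li^+(aq) + PO4^3-(aq), so Q = [Li^+]^3[PO4^3-]
Q = (4.387 × 10^-2)^3(4.118 × 10^-4) = 3.48 x 10^-8
Q > Ksp, so Li3PO4 will precipitate.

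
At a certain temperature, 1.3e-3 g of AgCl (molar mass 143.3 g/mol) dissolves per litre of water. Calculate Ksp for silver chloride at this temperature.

Molar solubility s = (1.3 × 10^-3 g/L) / (143.3 g/mol) = 9.07 × 10^-6 M.
AgCl(s) <=> Ag^+ + Cl^-
If s mol/L of AgCl dissolves, [Ag^+] = s and [Cl^-] = s.
Ksp = [Ag^+][Cl^-]
Ksp = (s)(s) = s^2
Ksp = (9.07 x 10^-6)^2 = 8.2 x 10^-11

Ksp ≈ 8.2 × 10^-11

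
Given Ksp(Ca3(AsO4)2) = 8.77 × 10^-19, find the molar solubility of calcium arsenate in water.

Ca3(AsO4)2(s) ⇌ 3 Ca^2+ + 2 AsO4^3-
Ksp = [Ca^2+]^3[AsO4^3-]^2
For each mole of Ca3(AsO4)2 that dissolves: [Ca^2+] = 3s, [AsO4^3-] = 2s.
Substituting: Ksp = (3s)^3(2s)^2 = 108s^5
s^5 = 8.77 × 10^-19 / 108, so s = 9.59 × 10^-5 M

s = 9.59e-5 M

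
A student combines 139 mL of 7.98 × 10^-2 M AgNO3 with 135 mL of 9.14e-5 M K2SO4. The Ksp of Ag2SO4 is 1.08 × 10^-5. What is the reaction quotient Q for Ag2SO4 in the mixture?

7.38 × 10^-8

Total volume = 139 + 135 = 274 mL.
[Ag^+] = 7.98 × 10^-2 × (139/274) = 4.048 × 10^-2 M
[SO4^2-] = 9.14 × 10^-5 × (135/274) = 4.503 × 10^-5 M
Ag2SO4(s) <=> 2 Ag^+ + SO4^2-, so Q = [Ag^+]^2[SO4^2-]
Q = (4.048 × 10^-2)^2(4.503 × 10^-5) = 7.38 × 10^-8
Q < Ksp, so no precipitate of Ag2SO4 forms.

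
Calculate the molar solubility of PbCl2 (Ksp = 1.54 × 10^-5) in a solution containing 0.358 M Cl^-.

PbCl2(s) ⇌ Pb^2+ + 2 Cl^-
Ksp = [Pb^2+][Cl^-]^2
Let s be the molar solubility in this solution. [Pb^2+] = s, [Cl^-] = 0.358 + 2s ≈ 0.358 (common-ion effect: Cl^- is already 0.358 M).
Ksp ≈ s × (0.358)^2
s = 1.20 x 10^-4 M
Check: 2s = 2.4 × 10^-4 ≪ 0.358, so the approximation is valid.

1.20e-4 M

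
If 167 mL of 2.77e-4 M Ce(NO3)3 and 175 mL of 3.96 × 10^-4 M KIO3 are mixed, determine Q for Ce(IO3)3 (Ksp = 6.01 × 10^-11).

Q ≈ 1.13e-15

Total volume = 167 + 175 = 342 mL.
[Ce^3+] = 2.77 × 10^-4 × (167/342) = 1.353 x 10^-4 M
[IO3^-] = 3.96 × 10^-4 × (175/342) = 2.026 x 10^-4 M
Ce(IO3)3(s) <=> Ce^3+ + 3 IO3^-, so Q = [Ce^3+][IO3^-]^3
Q = (1.353 x 10^-4)(2.026 × 10^-4)^3 = 1.13 × 10^-15
Q < Ksp, so no precipitate of Ce(IO3)3 forms.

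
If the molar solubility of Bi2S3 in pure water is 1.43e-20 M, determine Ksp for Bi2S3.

Ksp ≈ 6.46 x 10^-98

Bi2S3(s) ⇌ 2 Bi^3+ + 3 S^2-
If s mol/L of Bi2S3 dissolves, [Bi^3+] = 2s and [S^2-] = 3s.
Ksp = [Bi^3+]^2[S^2-]^3
Ksp = (2s)^2(3s)^3 = 108s^5
Ksp = 108 × (1.43 × 10^-20)^5 = 6.46 × 10^-98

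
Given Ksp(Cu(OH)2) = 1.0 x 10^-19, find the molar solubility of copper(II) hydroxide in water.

s ≈ 2.9e-7 M

Cu(OH)2(s) ⇌ Cu^2+(aq) + 2 OH^-(aq)
Ksp = [Cu^2+][OH^-]^2
For each mole of Cu(OH)2 that dissolves: [Cu^2+] = s, [OH^-] = 2s.
Substituting: Ksp = s(2s)^2 = 4s^3
Solving, s = (1.0 x 10^-19/4)^(1/3) = 2.9 × 10^-7 M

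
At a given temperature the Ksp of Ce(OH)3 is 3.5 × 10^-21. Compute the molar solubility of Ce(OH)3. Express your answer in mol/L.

s = 3.4 x 10^-6 M

Ce(OH)3(s) ⇌ Ce^3+(aq) + 3 OH^-(aq)
Ksp = [Ce^3+][OH^-]^3
For each mole of Ce(OH)3 that dissolves: [Ce^3+] = s, [OH^-] = 3s.
Substituting: Ksp = s(3s)^3 = 27s^4
s^4 = 3.5 × 10^-21 / 27, so s = 3.4 x 10^-6 M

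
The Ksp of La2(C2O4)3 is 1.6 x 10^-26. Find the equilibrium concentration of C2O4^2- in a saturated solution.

[C2O4^2-] ≈ 8.2 × 10^-6 M

La2(C2O4)3(s) ⇌ 2 La^3+ + 3 C2O4^2-
Ksp = [La^3+]^2[C2O4^2-]^3
Let s = molar solubility. Then [La^3+] = 2s and [C2O4^2-] = 3s.
So Ksp = (2s)^2 × (3s)^3 = 108s^5
Solving, s = (1.6 x 10^-26/108)^(1/5) = 2.72 x 10^-6 M
[C2O4^2-] = 3s = 8.2 × 10^-6 M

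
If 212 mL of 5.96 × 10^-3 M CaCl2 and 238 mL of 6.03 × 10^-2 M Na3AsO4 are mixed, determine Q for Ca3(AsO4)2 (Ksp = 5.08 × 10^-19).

Total volume = 212 + 238 = 450 mL.
[Ca^2+] = 5.96 × 10^-3 × (212/450) = 2.808 × 10^-3 M
[AsO4^3-] = 6.03 x 10^-2 × (238/450) = 3.189 × 10^-2 M
Ca3(AsO4)2(s) ⇌ 3 Ca^2+ + 2 AsO4^3-, so Q = [Ca^2+]^3[AsO4^3-]^2
Q = (2.808 × 10^-3)^3(3.189 x 10^-2)^2 = 2.25 x 10^-11
Q > Ksp, so Ca3(AsO4)2 will precipitate.

Q ≈ 2.25 × 10^-11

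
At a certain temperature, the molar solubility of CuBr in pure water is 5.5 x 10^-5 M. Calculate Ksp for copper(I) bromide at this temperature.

3.0 × 10^-9

CuBr(s) ⇌ Cu^+(aq) + Br^-(aq)
With molar solubility s: [Cu^+] = s, [Br^-] = s.
Ksp = [Cu^+][Br^-]
Ksp = (s)(s) = s^2
With s = 5.5 × 10^-5: Ksp = 3.0 x 10^-9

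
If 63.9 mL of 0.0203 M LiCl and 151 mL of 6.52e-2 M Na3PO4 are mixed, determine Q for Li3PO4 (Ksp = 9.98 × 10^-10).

Q = 1.01 × 10^-8

Total volume = 63.9 + 151 = 214.9 mL.
[Li^+] = 2.03 × 10^-2 × (63.9/214.9) = 6.036 × 10^-3 M
[PO4^3-] = 6.52 x 10^-2 × (151/214.9) = 4.581 × 10^-2 M
Li3PO4(s) ⇌ 3 Li^+(aq) + PO4^3-(aq), so Q = [Li^+]^3[PO4^3-]
Q = (6.036 × 10^-3)^3(4.581 × 10^-2) = 1.01 × 10^-8
Q > Ksp, so Li3PO4 will precipitate.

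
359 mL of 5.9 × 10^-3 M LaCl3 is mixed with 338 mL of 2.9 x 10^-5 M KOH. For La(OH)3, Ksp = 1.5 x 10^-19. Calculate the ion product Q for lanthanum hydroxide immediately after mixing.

Total volume = 359 + 338 = 697 mL.
[La^3+] = 5.9 × 10^-3 × (359/697) = 3.04 x 10^-3 M
[OH^-] = 2.9 × 10^-5 × (338/697) = 1.41 × 10^-5 M
La(OH)3(s) ⇌ La^3+(aq) + 3 OH^-(aq), so Q = [La^3+][OH^-]^3
Q = (3.04 × 10^-3)(1.41 x 10^-5)^3 = 8.5 x 10^-18
Q > Ksp, so La(OH)3 will precipitate.

8.5 x 10^-18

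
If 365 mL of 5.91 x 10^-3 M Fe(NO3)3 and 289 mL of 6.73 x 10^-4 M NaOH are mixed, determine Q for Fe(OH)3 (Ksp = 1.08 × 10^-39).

Q = 8.68 × 10^-14

Total volume = 365 + 289 = 654 mL.
[Fe^3+] = 5.91 × 10^-3 × (365/654) = 3.298 x 10^-3 M
[OH^-] = 6.73 × 10^-4 × (289/654) = 2.974 × 10^-4 M
Fe(OH)3(s) ⇌ Fe^3+(aq) + 3 OH^-(aq), so Q = [Fe^3+][OH^-]^3
Q = (3.298 × 10^-3)(2.974 × 10^-4)^3 = 8.68 x 10^-14
Q > Ksp, so Fe(OH)3 will precipitate.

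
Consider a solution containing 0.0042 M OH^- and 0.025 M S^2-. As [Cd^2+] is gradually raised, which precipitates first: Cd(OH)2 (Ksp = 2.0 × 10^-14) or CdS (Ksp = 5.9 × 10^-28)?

Precipitation of each salt starts when its ion product equals its Ksp.
For Cd(OH)2: 2.0 × 10^-14 = (0.0042)^2 × [Cd^2+]  ⇒  [Cd^2+] = 1.1 × 10^-9 M.
For CdS: 5.9 × 10^-28 = 0.025 × [Cd^2+]  ⇒  [Cd^2+] = 2.4 × 10^-26 M.
The salt with the lower threshold [Cd^2+] precipitates first: CdS.

CdS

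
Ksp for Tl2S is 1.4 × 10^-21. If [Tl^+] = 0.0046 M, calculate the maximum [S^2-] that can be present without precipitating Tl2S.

Tl2S(s) <=> 2 Tl^+ + S^2-
Ksp = [Tl^+]^2[S^2-]
Precipitation begins when Q = Ksp. With [Tl^+] = 0.0046 M:
1.4 × 10^-21 = (0.0046)^2 × [S^2-]
[S^2-] = (1.4 × 10^-21 / 2.12 x 10^-5) = 6.6 x 10^-17 M

[S^2-] = 6.6 × 10^-17 M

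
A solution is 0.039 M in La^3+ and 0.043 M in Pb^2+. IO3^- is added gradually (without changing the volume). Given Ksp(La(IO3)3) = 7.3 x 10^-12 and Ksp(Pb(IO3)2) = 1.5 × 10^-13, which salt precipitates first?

Pb(IO3)2

Each salt begins to precipitate when Q = Ksp, i.e. when [IO3^-] reaches its threshold.
For La(IO3)3: 7.3 x 10^-12 = 0.039 × [IO3^-]^3  ⇒  [IO3^-] = 5.7 × 10^-4 M.
For Pb(IO3)2: 1.5 × 10^-13 = 0.043 × [IO3^-]^2  ⇒  [IO3^-] = 1.9 × 10^-6 M.
The salt with the lower threshold [IO3^-] precipitates first: Pb(IO3)2.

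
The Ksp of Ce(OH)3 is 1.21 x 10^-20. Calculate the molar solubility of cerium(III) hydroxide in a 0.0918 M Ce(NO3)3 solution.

s = 1.70 x 10^-7 M

Ce(OH)3(s) <=> Ce^3+ + 3 OH^-
Ksp = [Ce^3+][OH^-]^3
Let s = moles of Ce(OH)3 that dissolve per litre. [Ce^3+] = 0.0918 + s ≈ 0.0918, [OH^-] = 3s (common-ion effect: Ce^3+ is already 0.0918 M).
Ksp ≈ 0.0918 × (3s)^3
s = 1.70 × 10^-7 M
Check: s = 1.7 x 10^-7 ≪ 0.0918, so the approximation is valid.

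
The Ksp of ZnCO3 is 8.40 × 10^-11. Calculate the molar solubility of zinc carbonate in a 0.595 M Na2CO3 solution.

s ≈ 1.41e-10 M

ZnCO3(s) ⇌ Zn^2+ + CO3^2-
Ksp = [Zn^2+][CO3^2-]
Let s be the molar solubility in this solution. [Zn^2+] = s, [CO3^2-] = 0.595 + s ≈ 0.595 (common-ion effect: CO3^2- is already 0.595 M).
Ksp ≈ s × 0.595
s = 1.41 × 10^-10 M
Check: s = 1.4 × 10^-10 ≪ 0.595, so the approximation is valid.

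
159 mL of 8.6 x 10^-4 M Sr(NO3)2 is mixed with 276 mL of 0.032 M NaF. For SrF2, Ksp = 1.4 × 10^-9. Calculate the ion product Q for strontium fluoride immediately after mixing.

1.3 × 10^-7

Total volume = 159 + 276 = 435 mL.
[Sr^2+] = 8.6 × 10^-4 × (159/435) = 3.14 × 10^-4 M
[F^-] = 3.2 × 10^-2 × (276/435) = 2.03 × 10^-2 M
SrF2(s) ⇌ Sr^2+ + 2 F^-, so Q = [Sr^2+][F^-]^2
Q = (3.14 × 10^-4)(2.03 x 10^-2)^2 = 1.3 × 10^-7
Q > Ksp, so SrF2 will precipitate.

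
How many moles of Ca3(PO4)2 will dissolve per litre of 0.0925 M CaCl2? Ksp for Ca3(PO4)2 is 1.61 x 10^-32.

Ca3(PO4)2(s) ⇌ 3 Ca^2+(aq) + 2 PO4^3-(aq)
Ksp = [Ca^2+]^3[PO4^3-]^2
Let s = moles of Ca3(PO4)2 that dissolve per litre. [Ca^2+] = 0.0925 + 3s ≈ 0.0925, [PO4^3-] = 2s (common-ion effect: Ca^2+ is already 0.0925 M).
Ksp ≈ (0.0925)^3 × (2s)^2
s = 2.26 x 10^-15 M
Check: 3s = 6.8 × 10^-15 ≪ 0.0925, so the approximation is valid.

s ≈ 2.26 × 10^-15 M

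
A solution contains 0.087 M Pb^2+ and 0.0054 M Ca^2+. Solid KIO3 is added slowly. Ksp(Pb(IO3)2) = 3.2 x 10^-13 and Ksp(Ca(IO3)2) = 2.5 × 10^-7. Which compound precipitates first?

Pb(IO3)2

Precipitation of each salt starts when its ion product equals its Ksp.
For Pb(IO3)2: 3.2 x 10^-13 = 0.087 × [IO3^-]^2  ⇒  [IO3^-] = 1.9 x 10^-6 M.
For Ca(IO3)2: 2.5 × 10^-7 = 0.0054 × [IO3^-]^2  ⇒  [IO3^-] = 6.8 x 10^-3 M.
The salt with the lower threshold [IO3^-] precipitates first: Pb(IO3)2.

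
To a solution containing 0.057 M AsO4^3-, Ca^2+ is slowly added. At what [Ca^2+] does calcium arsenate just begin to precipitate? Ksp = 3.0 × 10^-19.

[Ca^2+] = 4.5 × 10^-6 M

Ca3(AsO4)2(s) ⇌ 3 Ca^2+(aq) + 2 AsO4^3-(aq)
Ksp = [Ca^2+]^3[AsO4^3-]^2
Precipitation begins when Q = Ksp. With [AsO4^3-] = 0.057 M:
3.0 × 10^-19 = (0.057)^2 × [Ca^2+]^3
[Ca^2+] = (3.0 × 10^-19 / 3.25 x 10^-3)^(1/3) = 4.5 x 10^-6 M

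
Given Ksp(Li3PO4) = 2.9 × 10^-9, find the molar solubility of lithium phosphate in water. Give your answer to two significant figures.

3.2 × 10^-3 M

Li3PO4(s) ⇌ 3 Li^+(aq) + PO4^3-(aq)
Ksp = [Li^+]^3[PO4^3-]
With molar solubility s: [Li^+] = 3s, [PO4^3-] = s.
So Ksp = (3s)^3 × s = 27s^4
s^4 = 2.9 × 10^-9 / 27, so s = 3.2 x 10^-3 M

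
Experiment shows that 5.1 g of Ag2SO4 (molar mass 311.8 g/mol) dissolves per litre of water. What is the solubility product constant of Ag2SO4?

Ksp = 1.8 x 10^-5

Molar solubility s = (5.1 g/L) / (311.8 g/mol) = 1.64 × 10^-2 M.
Ag2SO4(s) <=> 2 Ag^+(aq) + SO4^2-(aq)
For each mole of Ag2SO4 that dissolves: [Ag^+] = 2s, [SO4^2-] = s.
Ksp = [Ag^+]^2[SO4^2-]
Ksp = (2s)^2s = 4s^3
Ksp = 4 × (1.64 x 10^-2)^3 = 1.8 x 10^-5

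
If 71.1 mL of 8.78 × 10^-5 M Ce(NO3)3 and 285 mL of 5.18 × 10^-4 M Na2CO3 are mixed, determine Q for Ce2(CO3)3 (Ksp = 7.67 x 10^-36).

Q ≈ 2.19 x 10^-20

Total volume = 71.1 + 285 = 356.1 mL.
[Ce^3+] = 8.78 × 10^-5 × (71.1/356.1) = 1.753 × 10^-5 M
[CO3^2-] = 5.18 x 10^-4 × (285/356.1) = 4.146 x 10^-4 M
Ce2(CO3)3(s) ⇌ 2 Ce^3+ + 3 CO3^2-, so Q = [Ce^3+]^2[CO3^2-]^3
Q = (1.753 × 10^-5)^2(4.146 × 10^-4)^3 = 2.19 × 10^-20
Q > Ksp, so Ce2(CO3)3 will precipitate.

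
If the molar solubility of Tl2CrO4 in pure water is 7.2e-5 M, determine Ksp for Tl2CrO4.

Ksp = 1.5 x 10^-12

Tl2CrO4(s) <=> 2 Tl^+ + CrO4^2-
With molar solubility s: [Tl^+] = 2s, [CrO4^2-] = s.
Ksp = [Tl^+]^2[CrO4^2-]
So Ksp = (2s)^2 × s = 4s^3
Ksp = 4 × (7.2 × 10^-5)^3 = 1.5 × 10^-12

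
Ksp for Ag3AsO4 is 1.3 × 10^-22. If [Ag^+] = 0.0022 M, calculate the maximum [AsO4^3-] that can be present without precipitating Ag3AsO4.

1.2 × 10^-14 M

Ag3AsO4(s) <=> 3 Ag^+ + AsO4^3-
Ksp = [Ag^+]^3[AsO4^3-]
Precipitation begins when Q = Ksp. With [Ag^+] = 0.0022 M:
1.3 × 10^-22 = (0.0022)^3 × [AsO4^3-]
[AsO4^3-] = (1.3 × 10^-22 / 1.06 x 10^-8) = 1.2 × 10^-14 M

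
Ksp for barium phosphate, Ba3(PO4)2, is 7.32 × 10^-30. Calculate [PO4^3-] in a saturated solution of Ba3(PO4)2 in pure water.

[PO4^3-] = 1.17 × 10^-6 M

Ba3(PO4)2(s) ⇌ 3 Ba^2+ + 2 PO4^3-
Ksp = [Ba^2+]^3[PO4^3-]^2
With molar solubility s: [Ba^2+] = 3s, [PO4^3-] = 2s.
Ksp = (3s)^3(2s)^2 = 108s^5
s^5 = 7.32 × 10^-30 / 108, so s = 5.837 x 10^-7 M
[PO4^3-] = 2s = 1.17 × 10^-6 M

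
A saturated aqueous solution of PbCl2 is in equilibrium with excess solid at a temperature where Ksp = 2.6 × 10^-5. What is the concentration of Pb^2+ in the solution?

1.9e-2 M

PbCl2(s) ⇌ Pb^2+(aq) + 2 Cl^-(aq)
Ksp = [Pb^2+][Cl^-]^2
With molar solubility s: [Pb^2+] = s, [Cl^-] = 2s.
Substituting: Ksp = s(2s)^2 = 4s^3
Solving, s = (2.6 × 10^-5/4)^(1/3) = 1.87 × 10^-2 M
[Pb^2+] = s = 1.9 × 10^-2 M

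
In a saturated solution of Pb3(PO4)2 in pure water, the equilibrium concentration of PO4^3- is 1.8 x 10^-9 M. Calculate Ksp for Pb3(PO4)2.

Ksp = 6.4 x 10^-44

Pb3(PO4)2(s) ⇌ 3 Pb^2+ + 2 PO4^3-
Stoichiometry gives [Pb^2+] = (3/2)[PO4^3-] = 2.70 × 10^-9 M.
Ksp = [Pb^2+]^3[PO4^3-]^2
Ksp = (2.70 × 10^-9)^3 × (1.8 x 10^-9)^2 = 6.4 x 10^-44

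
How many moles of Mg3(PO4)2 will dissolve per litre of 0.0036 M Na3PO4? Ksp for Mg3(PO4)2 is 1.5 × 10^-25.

Mg3(PO4)2(s) ⇌ 3 Mg^2+(aq) + 2 PO4^3-(aq)
Ksp = [Mg^2+]^3[PO4^3-]^2
If s mol/L dissolves here, [Mg^2+] = 3s, [PO4^3-] = 0.0036 + 2s ≈ 0.0036 (since PO4^3- from Na3PO4 dominates).
Ksp ≈ (3s)^3 × (0.0036)^2
s = 7.5 x 10^-8 M
Check: 2s = 1.5 × 10^-7 ≪ 0.0036, so the approximation is valid.

s ≈ 7.5 x 10^-8 M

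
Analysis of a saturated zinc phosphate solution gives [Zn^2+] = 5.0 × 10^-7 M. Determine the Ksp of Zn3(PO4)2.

Zn3(PO4)2(s) ⇌ 3 Zn^2+(aq) + 2 PO4^3-(aq)
Stoichiometry gives [PO4^3-] = (2/3)[Zn^2+] = 3.33 × 10^-7 M.
Ksp = [Zn^2+]^3[PO4^3-]^2
Ksp = (5.0 × 10^-7)^3 × (3.33 × 10^-7)^2 = 1.4 x 10^-32

1.4 × 10^-32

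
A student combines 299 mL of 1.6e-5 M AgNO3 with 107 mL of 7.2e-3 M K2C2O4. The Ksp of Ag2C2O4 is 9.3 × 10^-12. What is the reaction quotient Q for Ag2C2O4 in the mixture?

Q ≈ 2.6 × 10^-13

Total volume = 299 + 107 = 406 mL.
[Ag^+] = 1.6 x 10^-5 × (299/406) = 1.18 × 10^-5 M
[C2O4^2-] = 7.2 x 10^-3 × (107/406) = 1.90 x 10^-3 M
Ag2C2O4(s) <=> 2 Ag^+(aq) + C2O4^2-(aq), so Q = [Ag^+]^2[C2O4^2-]
Q = (1.18 × 10^-5)^2(1.90 × 10^-3) = 2.6 × 10^-13
Q < Ksp, so no precipitate of Ag2C2O4 forms.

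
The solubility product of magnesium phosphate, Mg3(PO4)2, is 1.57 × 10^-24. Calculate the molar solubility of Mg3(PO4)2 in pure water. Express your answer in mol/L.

Mg3(PO4)2(s) ⇌ 3 Mg^2+ + 2 PO4^3-
Ksp = [Mg^2+]^3[PO4^3-]^2
If s mol/L of Mg3(PO4)2 dissolves, [Mg^2+] = 3s and [PO4^3-] = 2s.
Substituting: Ksp = (3s)^3(2s)^2 = 108s^5
Solving, s = (1.57 × 10^-24/108)^(1/5) = 6.80 × 10^-6 M

6.80 × 10^-6 M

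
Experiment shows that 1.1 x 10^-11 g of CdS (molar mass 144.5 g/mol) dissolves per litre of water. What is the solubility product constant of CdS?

Molar solubility s = (1.1 × 10^-11 g/L) / (144.5 g/mol) = 7.61 x 10^-14 M.
CdS(s) <=> Cd^2+(aq) + S^2-(aq)
If s mol/L of CdS dissolves, [Cd^2+] = s and [S^2-] = s.
Ksp = [Cd^2+][S^2-]
Ksp = s × s = s^2
Ksp = (7.61 x 10^-14)^2 = 5.8 × 10^-27

Ksp = 5.8 × 10^-27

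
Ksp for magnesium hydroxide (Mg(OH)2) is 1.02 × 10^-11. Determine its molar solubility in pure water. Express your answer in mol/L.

Mg(OH)2(s) ⇌ Mg^2+ + 2 OH^-
Ksp = [Mg^2+][OH^-]^2
For each mole of Mg(OH)2 that dissolves: [Mg^2+] = s, [OH^-] = 2s.
So Ksp = s × (2s)^2 = 4s^3
Solving, s = (1.02 × 10^-11/4)^(1/3) = 1.37 x 10^-4 M

s = 1.37 × 10^-4 M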